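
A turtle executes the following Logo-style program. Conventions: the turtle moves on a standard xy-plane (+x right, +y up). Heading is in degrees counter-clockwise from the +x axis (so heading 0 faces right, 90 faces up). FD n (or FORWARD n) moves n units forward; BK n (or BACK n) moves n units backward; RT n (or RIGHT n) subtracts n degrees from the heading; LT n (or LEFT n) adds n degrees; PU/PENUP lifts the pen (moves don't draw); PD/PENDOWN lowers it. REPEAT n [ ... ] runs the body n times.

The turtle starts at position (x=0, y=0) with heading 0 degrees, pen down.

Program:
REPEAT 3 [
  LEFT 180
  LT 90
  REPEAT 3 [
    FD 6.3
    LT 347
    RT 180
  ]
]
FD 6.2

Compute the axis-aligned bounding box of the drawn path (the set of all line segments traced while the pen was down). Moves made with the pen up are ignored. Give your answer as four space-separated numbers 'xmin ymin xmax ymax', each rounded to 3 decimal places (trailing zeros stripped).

Executing turtle program step by step:
Start: pos=(0,0), heading=0, pen down
REPEAT 3 [
  -- iteration 1/3 --
  LT 180: heading 0 -> 180
  LT 90: heading 180 -> 270
  REPEAT 3 [
    -- iteration 1/3 --
    FD 6.3: (0,0) -> (0,-6.3) [heading=270, draw]
    LT 347: heading 270 -> 257
    RT 180: heading 257 -> 77
    -- iteration 2/3 --
    FD 6.3: (0,-6.3) -> (1.417,-0.161) [heading=77, draw]
    LT 347: heading 77 -> 64
    RT 180: heading 64 -> 244
    -- iteration 3/3 --
    FD 6.3: (1.417,-0.161) -> (-1.345,-5.824) [heading=244, draw]
    LT 347: heading 244 -> 231
    RT 180: heading 231 -> 51
  ]
  -- iteration 2/3 --
  LT 180: heading 51 -> 231
  LT 90: heading 231 -> 321
  REPEAT 3 [
    -- iteration 1/3 --
    FD 6.3: (-1.345,-5.824) -> (3.551,-9.789) [heading=321, draw]
    LT 347: heading 321 -> 308
    RT 180: heading 308 -> 128
    -- iteration 2/3 --
    FD 6.3: (3.551,-9.789) -> (-0.327,-4.824) [heading=128, draw]
    LT 347: heading 128 -> 115
    RT 180: heading 115 -> 295
    -- iteration 3/3 --
    FD 6.3: (-0.327,-4.824) -> (2.335,-10.534) [heading=295, draw]
    LT 347: heading 295 -> 282
    RT 180: heading 282 -> 102
  ]
  -- iteration 3/3 --
  LT 180: heading 102 -> 282
  LT 90: heading 282 -> 12
  REPEAT 3 [
    -- iteration 1/3 --
    FD 6.3: (2.335,-10.534) -> (8.498,-9.224) [heading=12, draw]
    LT 347: heading 12 -> 359
    RT 180: heading 359 -> 179
    -- iteration 2/3 --
    FD 6.3: (8.498,-9.224) -> (2.199,-9.114) [heading=179, draw]
    LT 347: heading 179 -> 166
    RT 180: heading 166 -> 346
    -- iteration 3/3 --
    FD 6.3: (2.199,-9.114) -> (8.311,-10.638) [heading=346, draw]
    LT 347: heading 346 -> 333
    RT 180: heading 333 -> 153
  ]
]
FD 6.2: (8.311,-10.638) -> (2.787,-7.823) [heading=153, draw]
Final: pos=(2.787,-7.823), heading=153, 10 segment(s) drawn

Segment endpoints: x in {-1.345, -0.327, 0, 0, 1.417, 2.199, 2.335, 2.787, 3.551, 8.311, 8.498}, y in {-10.638, -10.534, -9.789, -9.224, -9.114, -7.823, -6.3, -5.824, -4.824, -0.161, 0}
xmin=-1.345, ymin=-10.638, xmax=8.498, ymax=0

Answer: -1.345 -10.638 8.498 0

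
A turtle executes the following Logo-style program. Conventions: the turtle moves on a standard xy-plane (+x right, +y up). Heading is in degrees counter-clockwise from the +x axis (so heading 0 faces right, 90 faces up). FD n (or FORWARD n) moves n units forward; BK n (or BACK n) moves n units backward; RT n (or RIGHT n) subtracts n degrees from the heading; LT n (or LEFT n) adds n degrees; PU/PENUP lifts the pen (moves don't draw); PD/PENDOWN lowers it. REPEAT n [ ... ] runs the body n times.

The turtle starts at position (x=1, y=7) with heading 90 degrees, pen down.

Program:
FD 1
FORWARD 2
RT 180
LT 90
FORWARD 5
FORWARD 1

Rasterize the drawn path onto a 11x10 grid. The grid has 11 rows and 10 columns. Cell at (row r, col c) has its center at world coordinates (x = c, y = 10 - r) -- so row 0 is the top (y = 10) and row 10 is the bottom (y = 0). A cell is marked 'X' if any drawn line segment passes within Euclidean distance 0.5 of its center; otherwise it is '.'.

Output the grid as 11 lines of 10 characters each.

Answer: .XXXXXXX..
.X........
.X........
.X........
..........
..........
..........
..........
..........
..........
..........

Derivation:
Segment 0: (1,7) -> (1,8)
Segment 1: (1,8) -> (1,10)
Segment 2: (1,10) -> (6,10)
Segment 3: (6,10) -> (7,10)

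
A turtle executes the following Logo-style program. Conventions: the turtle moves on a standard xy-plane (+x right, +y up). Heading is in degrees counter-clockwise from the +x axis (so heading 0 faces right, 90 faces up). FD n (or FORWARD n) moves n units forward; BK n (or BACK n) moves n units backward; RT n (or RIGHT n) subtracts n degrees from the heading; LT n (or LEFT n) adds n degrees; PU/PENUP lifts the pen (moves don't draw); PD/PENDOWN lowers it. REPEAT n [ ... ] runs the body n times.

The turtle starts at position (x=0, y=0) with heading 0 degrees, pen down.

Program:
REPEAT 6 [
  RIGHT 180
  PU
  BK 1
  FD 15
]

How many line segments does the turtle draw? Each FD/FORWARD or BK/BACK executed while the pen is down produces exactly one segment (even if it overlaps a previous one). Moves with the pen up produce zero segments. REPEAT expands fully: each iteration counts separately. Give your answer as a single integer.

Answer: 0

Derivation:
Executing turtle program step by step:
Start: pos=(0,0), heading=0, pen down
REPEAT 6 [
  -- iteration 1/6 --
  RT 180: heading 0 -> 180
  PU: pen up
  BK 1: (0,0) -> (1,0) [heading=180, move]
  FD 15: (1,0) -> (-14,0) [heading=180, move]
  -- iteration 2/6 --
  RT 180: heading 180 -> 0
  PU: pen up
  BK 1: (-14,0) -> (-15,0) [heading=0, move]
  FD 15: (-15,0) -> (0,0) [heading=0, move]
  -- iteration 3/6 --
  RT 180: heading 0 -> 180
  PU: pen up
  BK 1: (0,0) -> (1,0) [heading=180, move]
  FD 15: (1,0) -> (-14,0) [heading=180, move]
  -- iteration 4/6 --
  RT 180: heading 180 -> 0
  PU: pen up
  BK 1: (-14,0) -> (-15,0) [heading=0, move]
  FD 15: (-15,0) -> (0,0) [heading=0, move]
  -- iteration 5/6 --
  RT 180: heading 0 -> 180
  PU: pen up
  BK 1: (0,0) -> (1,0) [heading=180, move]
  FD 15: (1,0) -> (-14,0) [heading=180, move]
  -- iteration 6/6 --
  RT 180: heading 180 -> 0
  PU: pen up
  BK 1: (-14,0) -> (-15,0) [heading=0, move]
  FD 15: (-15,0) -> (0,0) [heading=0, move]
]
Final: pos=(0,0), heading=0, 0 segment(s) drawn
Segments drawn: 0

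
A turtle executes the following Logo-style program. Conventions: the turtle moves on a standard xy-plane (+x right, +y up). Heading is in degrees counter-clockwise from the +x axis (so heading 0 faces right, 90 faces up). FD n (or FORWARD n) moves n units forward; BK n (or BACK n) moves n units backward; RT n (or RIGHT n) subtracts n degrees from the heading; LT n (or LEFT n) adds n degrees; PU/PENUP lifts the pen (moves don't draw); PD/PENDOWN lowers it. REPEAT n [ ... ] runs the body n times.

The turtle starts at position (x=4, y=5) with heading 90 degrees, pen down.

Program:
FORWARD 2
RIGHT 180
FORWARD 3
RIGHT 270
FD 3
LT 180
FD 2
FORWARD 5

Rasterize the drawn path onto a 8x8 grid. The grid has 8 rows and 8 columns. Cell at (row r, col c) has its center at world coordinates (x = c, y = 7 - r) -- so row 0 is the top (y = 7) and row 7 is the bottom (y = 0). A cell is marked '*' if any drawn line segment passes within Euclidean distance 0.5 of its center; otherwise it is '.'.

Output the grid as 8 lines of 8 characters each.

Segment 0: (4,5) -> (4,7)
Segment 1: (4,7) -> (4,4)
Segment 2: (4,4) -> (7,4)
Segment 3: (7,4) -> (5,4)
Segment 4: (5,4) -> (0,4)

Answer: ....*...
....*...
....*...
********
........
........
........
........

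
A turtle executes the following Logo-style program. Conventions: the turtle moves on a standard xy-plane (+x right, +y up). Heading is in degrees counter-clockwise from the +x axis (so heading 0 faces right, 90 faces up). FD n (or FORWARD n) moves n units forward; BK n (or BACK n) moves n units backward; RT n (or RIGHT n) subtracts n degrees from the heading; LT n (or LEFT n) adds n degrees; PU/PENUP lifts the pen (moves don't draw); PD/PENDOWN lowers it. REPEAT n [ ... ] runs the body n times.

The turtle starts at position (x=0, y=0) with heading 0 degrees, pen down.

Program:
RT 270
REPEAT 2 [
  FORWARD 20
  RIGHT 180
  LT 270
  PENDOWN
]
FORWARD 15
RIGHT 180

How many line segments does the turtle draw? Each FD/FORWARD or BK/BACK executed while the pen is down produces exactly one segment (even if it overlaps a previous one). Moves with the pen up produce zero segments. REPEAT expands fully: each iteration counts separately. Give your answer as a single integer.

Answer: 3

Derivation:
Executing turtle program step by step:
Start: pos=(0,0), heading=0, pen down
RT 270: heading 0 -> 90
REPEAT 2 [
  -- iteration 1/2 --
  FD 20: (0,0) -> (0,20) [heading=90, draw]
  RT 180: heading 90 -> 270
  LT 270: heading 270 -> 180
  PD: pen down
  -- iteration 2/2 --
  FD 20: (0,20) -> (-20,20) [heading=180, draw]
  RT 180: heading 180 -> 0
  LT 270: heading 0 -> 270
  PD: pen down
]
FD 15: (-20,20) -> (-20,5) [heading=270, draw]
RT 180: heading 270 -> 90
Final: pos=(-20,5), heading=90, 3 segment(s) drawn
Segments drawn: 3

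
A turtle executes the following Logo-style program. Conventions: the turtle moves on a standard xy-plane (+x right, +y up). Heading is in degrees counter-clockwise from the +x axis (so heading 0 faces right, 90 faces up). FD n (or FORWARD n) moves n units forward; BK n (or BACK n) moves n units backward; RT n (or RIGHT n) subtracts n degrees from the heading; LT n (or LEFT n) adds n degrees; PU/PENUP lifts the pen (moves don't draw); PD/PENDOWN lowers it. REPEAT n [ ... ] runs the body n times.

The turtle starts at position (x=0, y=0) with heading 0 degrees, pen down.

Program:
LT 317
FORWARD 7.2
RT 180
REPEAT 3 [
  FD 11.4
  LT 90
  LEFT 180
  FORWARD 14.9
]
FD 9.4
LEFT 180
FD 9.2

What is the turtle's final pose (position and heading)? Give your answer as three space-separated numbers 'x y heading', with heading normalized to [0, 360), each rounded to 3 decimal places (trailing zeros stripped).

Answer: 23.801 -6.881 47

Derivation:
Executing turtle program step by step:
Start: pos=(0,0), heading=0, pen down
LT 317: heading 0 -> 317
FD 7.2: (0,0) -> (5.266,-4.91) [heading=317, draw]
RT 180: heading 317 -> 137
REPEAT 3 [
  -- iteration 1/3 --
  FD 11.4: (5.266,-4.91) -> (-3.072,2.864) [heading=137, draw]
  LT 90: heading 137 -> 227
  LT 180: heading 227 -> 47
  FD 14.9: (-3.072,2.864) -> (7.09,13.762) [heading=47, draw]
  -- iteration 2/3 --
  FD 11.4: (7.09,13.762) -> (14.865,22.099) [heading=47, draw]
  LT 90: heading 47 -> 137
  LT 180: heading 137 -> 317
  FD 14.9: (14.865,22.099) -> (25.762,11.937) [heading=317, draw]
  -- iteration 3/3 --
  FD 11.4: (25.762,11.937) -> (34.099,4.162) [heading=317, draw]
  LT 90: heading 317 -> 47
  LT 180: heading 47 -> 227
  FD 14.9: (34.099,4.162) -> (23.938,-6.735) [heading=227, draw]
]
FD 9.4: (23.938,-6.735) -> (17.527,-13.609) [heading=227, draw]
LT 180: heading 227 -> 47
FD 9.2: (17.527,-13.609) -> (23.801,-6.881) [heading=47, draw]
Final: pos=(23.801,-6.881), heading=47, 9 segment(s) drawn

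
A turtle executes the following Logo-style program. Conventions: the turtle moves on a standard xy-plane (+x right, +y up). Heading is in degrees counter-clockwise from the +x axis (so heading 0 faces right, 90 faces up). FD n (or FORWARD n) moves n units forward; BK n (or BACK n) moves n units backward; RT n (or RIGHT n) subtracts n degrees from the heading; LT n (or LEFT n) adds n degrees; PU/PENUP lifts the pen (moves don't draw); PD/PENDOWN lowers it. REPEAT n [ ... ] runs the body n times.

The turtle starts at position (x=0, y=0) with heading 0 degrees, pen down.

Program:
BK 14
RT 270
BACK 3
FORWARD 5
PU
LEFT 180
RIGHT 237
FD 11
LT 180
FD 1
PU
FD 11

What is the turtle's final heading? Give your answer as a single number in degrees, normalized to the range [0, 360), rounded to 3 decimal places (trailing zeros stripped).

Answer: 213

Derivation:
Executing turtle program step by step:
Start: pos=(0,0), heading=0, pen down
BK 14: (0,0) -> (-14,0) [heading=0, draw]
RT 270: heading 0 -> 90
BK 3: (-14,0) -> (-14,-3) [heading=90, draw]
FD 5: (-14,-3) -> (-14,2) [heading=90, draw]
PU: pen up
LT 180: heading 90 -> 270
RT 237: heading 270 -> 33
FD 11: (-14,2) -> (-4.775,7.991) [heading=33, move]
LT 180: heading 33 -> 213
FD 1: (-4.775,7.991) -> (-5.613,7.446) [heading=213, move]
PU: pen up
FD 11: (-5.613,7.446) -> (-14.839,1.455) [heading=213, move]
Final: pos=(-14.839,1.455), heading=213, 3 segment(s) drawn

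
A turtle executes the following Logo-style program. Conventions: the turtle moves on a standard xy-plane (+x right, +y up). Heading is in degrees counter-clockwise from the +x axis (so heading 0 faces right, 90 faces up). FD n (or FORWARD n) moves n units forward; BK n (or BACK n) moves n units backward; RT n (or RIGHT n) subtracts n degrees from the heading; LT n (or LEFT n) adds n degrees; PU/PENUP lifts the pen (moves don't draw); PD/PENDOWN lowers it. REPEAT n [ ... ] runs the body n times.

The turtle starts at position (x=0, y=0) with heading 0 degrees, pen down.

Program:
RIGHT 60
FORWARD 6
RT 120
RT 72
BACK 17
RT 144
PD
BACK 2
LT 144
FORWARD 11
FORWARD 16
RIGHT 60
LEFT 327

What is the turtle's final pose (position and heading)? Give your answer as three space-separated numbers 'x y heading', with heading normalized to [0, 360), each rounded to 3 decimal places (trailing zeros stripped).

Executing turtle program step by step:
Start: pos=(0,0), heading=0, pen down
RT 60: heading 0 -> 300
FD 6: (0,0) -> (3,-5.196) [heading=300, draw]
RT 120: heading 300 -> 180
RT 72: heading 180 -> 108
BK 17: (3,-5.196) -> (8.253,-21.364) [heading=108, draw]
RT 144: heading 108 -> 324
PD: pen down
BK 2: (8.253,-21.364) -> (6.635,-20.189) [heading=324, draw]
LT 144: heading 324 -> 108
FD 11: (6.635,-20.189) -> (3.236,-9.727) [heading=108, draw]
FD 16: (3.236,-9.727) -> (-1.708,5.49) [heading=108, draw]
RT 60: heading 108 -> 48
LT 327: heading 48 -> 15
Final: pos=(-1.708,5.49), heading=15, 5 segment(s) drawn

Answer: -1.708 5.49 15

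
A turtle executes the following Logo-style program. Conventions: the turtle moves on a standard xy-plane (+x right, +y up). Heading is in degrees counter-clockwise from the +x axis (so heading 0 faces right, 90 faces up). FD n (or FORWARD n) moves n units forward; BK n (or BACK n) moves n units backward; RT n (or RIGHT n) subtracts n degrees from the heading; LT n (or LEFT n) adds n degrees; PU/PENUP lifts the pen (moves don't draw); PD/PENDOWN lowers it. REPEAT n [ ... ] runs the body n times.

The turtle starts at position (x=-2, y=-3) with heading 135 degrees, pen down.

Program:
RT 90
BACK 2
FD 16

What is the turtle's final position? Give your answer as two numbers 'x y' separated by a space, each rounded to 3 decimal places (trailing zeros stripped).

Executing turtle program step by step:
Start: pos=(-2,-3), heading=135, pen down
RT 90: heading 135 -> 45
BK 2: (-2,-3) -> (-3.414,-4.414) [heading=45, draw]
FD 16: (-3.414,-4.414) -> (7.899,6.899) [heading=45, draw]
Final: pos=(7.899,6.899), heading=45, 2 segment(s) drawn

Answer: 7.899 6.899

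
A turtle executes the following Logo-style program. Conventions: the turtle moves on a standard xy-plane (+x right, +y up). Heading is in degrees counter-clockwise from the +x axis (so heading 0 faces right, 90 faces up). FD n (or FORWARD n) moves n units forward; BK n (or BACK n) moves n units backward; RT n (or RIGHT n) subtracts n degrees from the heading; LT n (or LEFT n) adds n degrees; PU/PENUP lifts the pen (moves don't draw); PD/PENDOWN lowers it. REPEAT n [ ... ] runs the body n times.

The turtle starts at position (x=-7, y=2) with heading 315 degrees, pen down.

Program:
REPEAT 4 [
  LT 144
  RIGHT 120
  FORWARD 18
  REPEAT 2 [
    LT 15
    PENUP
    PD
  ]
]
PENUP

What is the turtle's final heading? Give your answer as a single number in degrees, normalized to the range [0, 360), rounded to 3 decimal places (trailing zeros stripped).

Answer: 171

Derivation:
Executing turtle program step by step:
Start: pos=(-7,2), heading=315, pen down
REPEAT 4 [
  -- iteration 1/4 --
  LT 144: heading 315 -> 99
  RT 120: heading 99 -> 339
  FD 18: (-7,2) -> (9.804,-4.451) [heading=339, draw]
  REPEAT 2 [
    -- iteration 1/2 --
    LT 15: heading 339 -> 354
    PU: pen up
    PD: pen down
    -- iteration 2/2 --
    LT 15: heading 354 -> 9
    PU: pen up
    PD: pen down
  ]
  -- iteration 2/4 --
  LT 144: heading 9 -> 153
  RT 120: heading 153 -> 33
  FD 18: (9.804,-4.451) -> (24.901,5.353) [heading=33, draw]
  REPEAT 2 [
    -- iteration 1/2 --
    LT 15: heading 33 -> 48
    PU: pen up
    PD: pen down
    -- iteration 2/2 --
    LT 15: heading 48 -> 63
    PU: pen up
    PD: pen down
  ]
  -- iteration 3/4 --
  LT 144: heading 63 -> 207
  RT 120: heading 207 -> 87
  FD 18: (24.901,5.353) -> (25.843,23.328) [heading=87, draw]
  REPEAT 2 [
    -- iteration 1/2 --
    LT 15: heading 87 -> 102
    PU: pen up
    PD: pen down
    -- iteration 2/2 --
    LT 15: heading 102 -> 117
    PU: pen up
    PD: pen down
  ]
  -- iteration 4/4 --
  LT 144: heading 117 -> 261
  RT 120: heading 261 -> 141
  FD 18: (25.843,23.328) -> (11.854,34.656) [heading=141, draw]
  REPEAT 2 [
    -- iteration 1/2 --
    LT 15: heading 141 -> 156
    PU: pen up
    PD: pen down
    -- iteration 2/2 --
    LT 15: heading 156 -> 171
    PU: pen up
    PD: pen down
  ]
]
PU: pen up
Final: pos=(11.854,34.656), heading=171, 4 segment(s) drawn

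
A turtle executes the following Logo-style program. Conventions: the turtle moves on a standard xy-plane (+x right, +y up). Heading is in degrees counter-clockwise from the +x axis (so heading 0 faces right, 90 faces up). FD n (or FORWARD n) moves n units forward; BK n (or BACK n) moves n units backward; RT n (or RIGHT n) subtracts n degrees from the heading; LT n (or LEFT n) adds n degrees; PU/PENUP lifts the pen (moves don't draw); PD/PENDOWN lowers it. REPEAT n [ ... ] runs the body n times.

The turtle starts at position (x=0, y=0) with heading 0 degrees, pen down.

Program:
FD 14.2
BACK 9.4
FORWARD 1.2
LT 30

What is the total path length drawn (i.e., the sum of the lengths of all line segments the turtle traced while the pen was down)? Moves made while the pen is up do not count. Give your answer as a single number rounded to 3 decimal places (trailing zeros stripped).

Executing turtle program step by step:
Start: pos=(0,0), heading=0, pen down
FD 14.2: (0,0) -> (14.2,0) [heading=0, draw]
BK 9.4: (14.2,0) -> (4.8,0) [heading=0, draw]
FD 1.2: (4.8,0) -> (6,0) [heading=0, draw]
LT 30: heading 0 -> 30
Final: pos=(6,0), heading=30, 3 segment(s) drawn

Segment lengths:
  seg 1: (0,0) -> (14.2,0), length = 14.2
  seg 2: (14.2,0) -> (4.8,0), length = 9.4
  seg 3: (4.8,0) -> (6,0), length = 1.2
Total = 24.8

Answer: 24.8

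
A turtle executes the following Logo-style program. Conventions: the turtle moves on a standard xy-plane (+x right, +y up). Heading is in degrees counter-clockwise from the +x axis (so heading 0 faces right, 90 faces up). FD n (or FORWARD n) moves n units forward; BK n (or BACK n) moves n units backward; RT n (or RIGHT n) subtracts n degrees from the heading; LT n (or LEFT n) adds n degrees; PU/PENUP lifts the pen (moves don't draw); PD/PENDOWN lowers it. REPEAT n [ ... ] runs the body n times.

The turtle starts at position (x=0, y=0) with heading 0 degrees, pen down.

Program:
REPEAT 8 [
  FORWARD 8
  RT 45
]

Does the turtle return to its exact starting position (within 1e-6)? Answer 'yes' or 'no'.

Executing turtle program step by step:
Start: pos=(0,0), heading=0, pen down
REPEAT 8 [
  -- iteration 1/8 --
  FD 8: (0,0) -> (8,0) [heading=0, draw]
  RT 45: heading 0 -> 315
  -- iteration 2/8 --
  FD 8: (8,0) -> (13.657,-5.657) [heading=315, draw]
  RT 45: heading 315 -> 270
  -- iteration 3/8 --
  FD 8: (13.657,-5.657) -> (13.657,-13.657) [heading=270, draw]
  RT 45: heading 270 -> 225
  -- iteration 4/8 --
  FD 8: (13.657,-13.657) -> (8,-19.314) [heading=225, draw]
  RT 45: heading 225 -> 180
  -- iteration 5/8 --
  FD 8: (8,-19.314) -> (0,-19.314) [heading=180, draw]
  RT 45: heading 180 -> 135
  -- iteration 6/8 --
  FD 8: (0,-19.314) -> (-5.657,-13.657) [heading=135, draw]
  RT 45: heading 135 -> 90
  -- iteration 7/8 --
  FD 8: (-5.657,-13.657) -> (-5.657,-5.657) [heading=90, draw]
  RT 45: heading 90 -> 45
  -- iteration 8/8 --
  FD 8: (-5.657,-5.657) -> (0,0) [heading=45, draw]
  RT 45: heading 45 -> 0
]
Final: pos=(0,0), heading=0, 8 segment(s) drawn

Start position: (0, 0)
Final position: (0, 0)
Distance = 0; < 1e-6 -> CLOSED

Answer: yes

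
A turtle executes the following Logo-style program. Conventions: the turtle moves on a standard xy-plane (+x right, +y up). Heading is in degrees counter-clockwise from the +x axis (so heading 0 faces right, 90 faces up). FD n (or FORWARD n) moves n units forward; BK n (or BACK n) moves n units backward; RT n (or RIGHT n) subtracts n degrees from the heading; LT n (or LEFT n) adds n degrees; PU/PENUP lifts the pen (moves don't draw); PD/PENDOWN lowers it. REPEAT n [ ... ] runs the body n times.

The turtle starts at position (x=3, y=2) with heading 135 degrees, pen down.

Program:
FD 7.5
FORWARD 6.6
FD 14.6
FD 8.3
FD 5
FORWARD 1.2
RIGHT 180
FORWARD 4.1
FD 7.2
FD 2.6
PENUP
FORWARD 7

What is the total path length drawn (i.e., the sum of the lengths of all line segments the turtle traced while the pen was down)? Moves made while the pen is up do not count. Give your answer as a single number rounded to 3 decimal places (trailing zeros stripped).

Executing turtle program step by step:
Start: pos=(3,2), heading=135, pen down
FD 7.5: (3,2) -> (-2.303,7.303) [heading=135, draw]
FD 6.6: (-2.303,7.303) -> (-6.97,11.97) [heading=135, draw]
FD 14.6: (-6.97,11.97) -> (-17.294,22.294) [heading=135, draw]
FD 8.3: (-17.294,22.294) -> (-23.163,28.163) [heading=135, draw]
FD 5: (-23.163,28.163) -> (-26.698,31.698) [heading=135, draw]
FD 1.2: (-26.698,31.698) -> (-27.547,32.547) [heading=135, draw]
RT 180: heading 135 -> 315
FD 4.1: (-27.547,32.547) -> (-24.648,29.648) [heading=315, draw]
FD 7.2: (-24.648,29.648) -> (-19.557,24.557) [heading=315, draw]
FD 2.6: (-19.557,24.557) -> (-17.718,22.718) [heading=315, draw]
PU: pen up
FD 7: (-17.718,22.718) -> (-12.768,17.768) [heading=315, move]
Final: pos=(-12.768,17.768), heading=315, 9 segment(s) drawn

Segment lengths:
  seg 1: (3,2) -> (-2.303,7.303), length = 7.5
  seg 2: (-2.303,7.303) -> (-6.97,11.97), length = 6.6
  seg 3: (-6.97,11.97) -> (-17.294,22.294), length = 14.6
  seg 4: (-17.294,22.294) -> (-23.163,28.163), length = 8.3
  seg 5: (-23.163,28.163) -> (-26.698,31.698), length = 5
  seg 6: (-26.698,31.698) -> (-27.547,32.547), length = 1.2
  seg 7: (-27.547,32.547) -> (-24.648,29.648), length = 4.1
  seg 8: (-24.648,29.648) -> (-19.557,24.557), length = 7.2
  seg 9: (-19.557,24.557) -> (-17.718,22.718), length = 2.6
Total = 57.1

Answer: 57.1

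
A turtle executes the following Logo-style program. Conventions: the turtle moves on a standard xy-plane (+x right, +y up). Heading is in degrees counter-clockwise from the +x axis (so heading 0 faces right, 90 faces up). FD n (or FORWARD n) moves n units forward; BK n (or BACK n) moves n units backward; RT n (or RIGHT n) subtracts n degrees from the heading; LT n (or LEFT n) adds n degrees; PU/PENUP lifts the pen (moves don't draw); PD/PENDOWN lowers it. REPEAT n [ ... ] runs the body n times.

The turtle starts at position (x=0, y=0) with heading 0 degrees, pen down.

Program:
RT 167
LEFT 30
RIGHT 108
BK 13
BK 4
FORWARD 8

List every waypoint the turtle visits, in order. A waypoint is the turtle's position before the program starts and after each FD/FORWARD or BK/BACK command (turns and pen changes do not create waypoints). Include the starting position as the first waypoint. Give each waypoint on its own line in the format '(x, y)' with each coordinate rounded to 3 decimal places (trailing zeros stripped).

Executing turtle program step by step:
Start: pos=(0,0), heading=0, pen down
RT 167: heading 0 -> 193
LT 30: heading 193 -> 223
RT 108: heading 223 -> 115
BK 13: (0,0) -> (5.494,-11.782) [heading=115, draw]
BK 4: (5.494,-11.782) -> (7.185,-15.407) [heading=115, draw]
FD 8: (7.185,-15.407) -> (3.804,-8.157) [heading=115, draw]
Final: pos=(3.804,-8.157), heading=115, 3 segment(s) drawn
Waypoints (4 total):
(0, 0)
(5.494, -11.782)
(7.185, -15.407)
(3.804, -8.157)

Answer: (0, 0)
(5.494, -11.782)
(7.185, -15.407)
(3.804, -8.157)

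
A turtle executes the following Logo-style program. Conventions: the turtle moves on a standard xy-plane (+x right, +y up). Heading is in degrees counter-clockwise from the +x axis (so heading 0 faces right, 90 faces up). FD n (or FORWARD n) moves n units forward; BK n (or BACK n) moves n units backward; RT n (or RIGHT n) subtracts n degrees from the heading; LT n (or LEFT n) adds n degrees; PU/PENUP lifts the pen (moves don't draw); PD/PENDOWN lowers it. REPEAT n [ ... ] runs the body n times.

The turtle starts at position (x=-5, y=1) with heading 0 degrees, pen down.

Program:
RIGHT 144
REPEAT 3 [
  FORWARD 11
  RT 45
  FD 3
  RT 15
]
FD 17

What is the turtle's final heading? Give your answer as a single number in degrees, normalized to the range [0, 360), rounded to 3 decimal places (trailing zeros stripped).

Executing turtle program step by step:
Start: pos=(-5,1), heading=0, pen down
RT 144: heading 0 -> 216
REPEAT 3 [
  -- iteration 1/3 --
  FD 11: (-5,1) -> (-13.899,-5.466) [heading=216, draw]
  RT 45: heading 216 -> 171
  FD 3: (-13.899,-5.466) -> (-16.862,-4.996) [heading=171, draw]
  RT 15: heading 171 -> 156
  -- iteration 2/3 --
  FD 11: (-16.862,-4.996) -> (-26.911,-0.522) [heading=156, draw]
  RT 45: heading 156 -> 111
  FD 3: (-26.911,-0.522) -> (-27.986,2.279) [heading=111, draw]
  RT 15: heading 111 -> 96
  -- iteration 3/3 --
  FD 11: (-27.986,2.279) -> (-29.136,13.218) [heading=96, draw]
  RT 45: heading 96 -> 51
  FD 3: (-29.136,13.218) -> (-27.248,15.55) [heading=51, draw]
  RT 15: heading 51 -> 36
]
FD 17: (-27.248,15.55) -> (-13.495,25.542) [heading=36, draw]
Final: pos=(-13.495,25.542), heading=36, 7 segment(s) drawn

Answer: 36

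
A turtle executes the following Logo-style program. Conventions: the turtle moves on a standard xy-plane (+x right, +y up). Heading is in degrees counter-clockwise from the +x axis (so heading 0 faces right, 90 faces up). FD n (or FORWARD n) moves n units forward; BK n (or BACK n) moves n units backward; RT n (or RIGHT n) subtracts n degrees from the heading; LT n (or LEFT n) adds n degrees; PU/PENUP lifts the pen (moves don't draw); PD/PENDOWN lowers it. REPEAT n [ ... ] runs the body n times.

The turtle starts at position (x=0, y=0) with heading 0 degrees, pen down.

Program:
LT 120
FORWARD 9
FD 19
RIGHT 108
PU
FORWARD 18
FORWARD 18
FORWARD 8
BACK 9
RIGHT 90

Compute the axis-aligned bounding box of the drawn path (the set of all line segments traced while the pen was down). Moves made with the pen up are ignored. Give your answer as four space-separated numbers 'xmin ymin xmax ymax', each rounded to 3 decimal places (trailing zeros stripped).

Answer: -14 0 0 24.249

Derivation:
Executing turtle program step by step:
Start: pos=(0,0), heading=0, pen down
LT 120: heading 0 -> 120
FD 9: (0,0) -> (-4.5,7.794) [heading=120, draw]
FD 19: (-4.5,7.794) -> (-14,24.249) [heading=120, draw]
RT 108: heading 120 -> 12
PU: pen up
FD 18: (-14,24.249) -> (3.607,27.991) [heading=12, move]
FD 18: (3.607,27.991) -> (21.213,31.734) [heading=12, move]
FD 8: (21.213,31.734) -> (29.038,33.397) [heading=12, move]
BK 9: (29.038,33.397) -> (20.235,31.526) [heading=12, move]
RT 90: heading 12 -> 282
Final: pos=(20.235,31.526), heading=282, 2 segment(s) drawn

Segment endpoints: x in {-14, -4.5, 0}, y in {0, 7.794, 24.249}
xmin=-14, ymin=0, xmax=0, ymax=24.249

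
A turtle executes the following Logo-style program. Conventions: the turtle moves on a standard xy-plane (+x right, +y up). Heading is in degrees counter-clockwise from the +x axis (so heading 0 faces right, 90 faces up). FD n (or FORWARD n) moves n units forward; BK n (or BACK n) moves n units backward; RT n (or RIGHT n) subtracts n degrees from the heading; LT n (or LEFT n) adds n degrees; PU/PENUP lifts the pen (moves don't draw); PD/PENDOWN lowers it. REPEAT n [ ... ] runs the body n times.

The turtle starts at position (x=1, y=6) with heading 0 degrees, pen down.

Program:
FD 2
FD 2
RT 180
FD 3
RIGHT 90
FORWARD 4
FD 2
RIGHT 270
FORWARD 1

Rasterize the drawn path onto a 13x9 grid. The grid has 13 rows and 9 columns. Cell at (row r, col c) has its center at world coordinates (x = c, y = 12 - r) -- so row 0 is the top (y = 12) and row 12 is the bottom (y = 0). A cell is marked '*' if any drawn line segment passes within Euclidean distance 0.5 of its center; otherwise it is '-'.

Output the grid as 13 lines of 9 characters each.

Answer: -**------
--*------
--*------
--*------
--*------
--*------
-*****---
---------
---------
---------
---------
---------
---------

Derivation:
Segment 0: (1,6) -> (3,6)
Segment 1: (3,6) -> (5,6)
Segment 2: (5,6) -> (2,6)
Segment 3: (2,6) -> (2,10)
Segment 4: (2,10) -> (2,12)
Segment 5: (2,12) -> (1,12)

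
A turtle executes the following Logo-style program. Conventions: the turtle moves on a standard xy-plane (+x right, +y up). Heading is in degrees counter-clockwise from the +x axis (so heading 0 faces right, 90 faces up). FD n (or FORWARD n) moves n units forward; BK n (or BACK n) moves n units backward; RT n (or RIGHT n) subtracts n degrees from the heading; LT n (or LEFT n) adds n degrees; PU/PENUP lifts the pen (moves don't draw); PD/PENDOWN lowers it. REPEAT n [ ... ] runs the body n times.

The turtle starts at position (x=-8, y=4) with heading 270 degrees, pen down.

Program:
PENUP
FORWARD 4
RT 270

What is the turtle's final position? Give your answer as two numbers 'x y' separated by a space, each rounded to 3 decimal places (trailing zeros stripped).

Executing turtle program step by step:
Start: pos=(-8,4), heading=270, pen down
PU: pen up
FD 4: (-8,4) -> (-8,0) [heading=270, move]
RT 270: heading 270 -> 0
Final: pos=(-8,0), heading=0, 0 segment(s) drawn

Answer: -8 0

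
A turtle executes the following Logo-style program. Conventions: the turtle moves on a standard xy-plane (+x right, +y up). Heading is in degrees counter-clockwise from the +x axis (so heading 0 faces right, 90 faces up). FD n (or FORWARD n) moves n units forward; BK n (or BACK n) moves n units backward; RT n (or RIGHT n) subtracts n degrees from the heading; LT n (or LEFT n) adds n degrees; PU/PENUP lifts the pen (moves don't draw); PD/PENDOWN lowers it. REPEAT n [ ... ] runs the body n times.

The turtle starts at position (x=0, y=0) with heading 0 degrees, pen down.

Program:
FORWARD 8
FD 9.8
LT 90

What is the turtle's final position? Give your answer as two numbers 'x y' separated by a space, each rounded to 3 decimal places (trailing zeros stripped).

Answer: 17.8 0

Derivation:
Executing turtle program step by step:
Start: pos=(0,0), heading=0, pen down
FD 8: (0,0) -> (8,0) [heading=0, draw]
FD 9.8: (8,0) -> (17.8,0) [heading=0, draw]
LT 90: heading 0 -> 90
Final: pos=(17.8,0), heading=90, 2 segment(s) drawn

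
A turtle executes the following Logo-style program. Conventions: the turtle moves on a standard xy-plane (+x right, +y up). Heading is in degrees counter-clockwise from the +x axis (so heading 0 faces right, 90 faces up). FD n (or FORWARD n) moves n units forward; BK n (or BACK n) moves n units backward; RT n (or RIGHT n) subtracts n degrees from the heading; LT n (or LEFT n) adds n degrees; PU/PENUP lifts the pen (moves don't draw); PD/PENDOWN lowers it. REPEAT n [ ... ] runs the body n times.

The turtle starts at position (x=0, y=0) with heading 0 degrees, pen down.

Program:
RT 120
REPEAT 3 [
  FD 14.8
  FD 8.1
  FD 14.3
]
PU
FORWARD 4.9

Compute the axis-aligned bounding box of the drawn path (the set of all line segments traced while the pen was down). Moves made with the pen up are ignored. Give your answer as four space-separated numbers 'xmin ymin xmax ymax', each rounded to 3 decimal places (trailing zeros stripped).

Executing turtle program step by step:
Start: pos=(0,0), heading=0, pen down
RT 120: heading 0 -> 240
REPEAT 3 [
  -- iteration 1/3 --
  FD 14.8: (0,0) -> (-7.4,-12.817) [heading=240, draw]
  FD 8.1: (-7.4,-12.817) -> (-11.45,-19.832) [heading=240, draw]
  FD 14.3: (-11.45,-19.832) -> (-18.6,-32.216) [heading=240, draw]
  -- iteration 2/3 --
  FD 14.8: (-18.6,-32.216) -> (-26,-45.033) [heading=240, draw]
  FD 8.1: (-26,-45.033) -> (-30.05,-52.048) [heading=240, draw]
  FD 14.3: (-30.05,-52.048) -> (-37.2,-64.432) [heading=240, draw]
  -- iteration 3/3 --
  FD 14.8: (-37.2,-64.432) -> (-44.6,-77.249) [heading=240, draw]
  FD 8.1: (-44.6,-77.249) -> (-48.65,-84.264) [heading=240, draw]
  FD 14.3: (-48.65,-84.264) -> (-55.8,-96.648) [heading=240, draw]
]
PU: pen up
FD 4.9: (-55.8,-96.648) -> (-58.25,-100.892) [heading=240, move]
Final: pos=(-58.25,-100.892), heading=240, 9 segment(s) drawn

Segment endpoints: x in {-55.8, -48.65, -44.6, -37.2, -30.05, -26, -18.6, -11.45, -7.4, 0}, y in {-96.648, -84.264, -77.249, -64.432, -52.048, -45.033, -32.216, -19.832, -12.817, 0}
xmin=-55.8, ymin=-96.648, xmax=0, ymax=0

Answer: -55.8 -96.648 0 0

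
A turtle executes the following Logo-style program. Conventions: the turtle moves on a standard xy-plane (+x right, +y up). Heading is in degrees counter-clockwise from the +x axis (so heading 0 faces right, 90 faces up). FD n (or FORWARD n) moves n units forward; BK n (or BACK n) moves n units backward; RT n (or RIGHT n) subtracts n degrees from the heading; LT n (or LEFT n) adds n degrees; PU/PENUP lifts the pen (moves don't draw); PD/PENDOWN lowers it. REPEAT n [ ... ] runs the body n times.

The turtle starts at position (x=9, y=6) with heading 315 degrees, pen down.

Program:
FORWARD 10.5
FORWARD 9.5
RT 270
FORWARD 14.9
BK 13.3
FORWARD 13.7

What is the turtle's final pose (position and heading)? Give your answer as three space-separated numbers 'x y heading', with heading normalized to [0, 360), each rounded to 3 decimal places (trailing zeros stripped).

Executing turtle program step by step:
Start: pos=(9,6), heading=315, pen down
FD 10.5: (9,6) -> (16.425,-1.425) [heading=315, draw]
FD 9.5: (16.425,-1.425) -> (23.142,-8.142) [heading=315, draw]
RT 270: heading 315 -> 45
FD 14.9: (23.142,-8.142) -> (33.678,2.394) [heading=45, draw]
BK 13.3: (33.678,2.394) -> (24.274,-7.011) [heading=45, draw]
FD 13.7: (24.274,-7.011) -> (33.961,2.677) [heading=45, draw]
Final: pos=(33.961,2.677), heading=45, 5 segment(s) drawn

Answer: 33.961 2.677 45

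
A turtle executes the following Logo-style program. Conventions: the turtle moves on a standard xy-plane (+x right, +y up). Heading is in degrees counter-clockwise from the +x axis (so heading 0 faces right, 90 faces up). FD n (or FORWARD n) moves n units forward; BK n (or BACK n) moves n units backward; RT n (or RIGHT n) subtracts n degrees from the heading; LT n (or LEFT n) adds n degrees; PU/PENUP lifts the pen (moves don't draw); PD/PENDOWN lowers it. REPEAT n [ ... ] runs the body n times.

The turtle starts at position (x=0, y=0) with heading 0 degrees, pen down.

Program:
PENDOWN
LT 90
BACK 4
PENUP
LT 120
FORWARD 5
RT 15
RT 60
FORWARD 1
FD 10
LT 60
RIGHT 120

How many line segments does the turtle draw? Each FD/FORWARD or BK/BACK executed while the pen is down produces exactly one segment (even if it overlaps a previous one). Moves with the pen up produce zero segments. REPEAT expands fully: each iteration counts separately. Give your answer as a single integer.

Answer: 1

Derivation:
Executing turtle program step by step:
Start: pos=(0,0), heading=0, pen down
PD: pen down
LT 90: heading 0 -> 90
BK 4: (0,0) -> (0,-4) [heading=90, draw]
PU: pen up
LT 120: heading 90 -> 210
FD 5: (0,-4) -> (-4.33,-6.5) [heading=210, move]
RT 15: heading 210 -> 195
RT 60: heading 195 -> 135
FD 1: (-4.33,-6.5) -> (-5.037,-5.793) [heading=135, move]
FD 10: (-5.037,-5.793) -> (-12.108,1.278) [heading=135, move]
LT 60: heading 135 -> 195
RT 120: heading 195 -> 75
Final: pos=(-12.108,1.278), heading=75, 1 segment(s) drawn
Segments drawn: 1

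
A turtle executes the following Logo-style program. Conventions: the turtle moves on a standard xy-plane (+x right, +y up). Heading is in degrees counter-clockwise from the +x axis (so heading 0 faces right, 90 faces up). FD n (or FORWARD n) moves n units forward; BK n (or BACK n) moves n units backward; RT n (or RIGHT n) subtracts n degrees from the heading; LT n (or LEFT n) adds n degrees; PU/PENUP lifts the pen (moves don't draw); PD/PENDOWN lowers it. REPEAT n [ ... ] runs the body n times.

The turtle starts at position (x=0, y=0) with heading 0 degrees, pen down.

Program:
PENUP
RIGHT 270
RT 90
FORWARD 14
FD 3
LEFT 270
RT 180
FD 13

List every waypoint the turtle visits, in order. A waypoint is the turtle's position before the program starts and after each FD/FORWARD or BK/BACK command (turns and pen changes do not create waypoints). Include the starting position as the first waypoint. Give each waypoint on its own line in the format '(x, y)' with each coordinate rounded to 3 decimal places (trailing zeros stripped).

Answer: (0, 0)
(14, 0)
(17, 0)
(17, 13)

Derivation:
Executing turtle program step by step:
Start: pos=(0,0), heading=0, pen down
PU: pen up
RT 270: heading 0 -> 90
RT 90: heading 90 -> 0
FD 14: (0,0) -> (14,0) [heading=0, move]
FD 3: (14,0) -> (17,0) [heading=0, move]
LT 270: heading 0 -> 270
RT 180: heading 270 -> 90
FD 13: (17,0) -> (17,13) [heading=90, move]
Final: pos=(17,13), heading=90, 0 segment(s) drawn
Waypoints (4 total):
(0, 0)
(14, 0)
(17, 0)
(17, 13)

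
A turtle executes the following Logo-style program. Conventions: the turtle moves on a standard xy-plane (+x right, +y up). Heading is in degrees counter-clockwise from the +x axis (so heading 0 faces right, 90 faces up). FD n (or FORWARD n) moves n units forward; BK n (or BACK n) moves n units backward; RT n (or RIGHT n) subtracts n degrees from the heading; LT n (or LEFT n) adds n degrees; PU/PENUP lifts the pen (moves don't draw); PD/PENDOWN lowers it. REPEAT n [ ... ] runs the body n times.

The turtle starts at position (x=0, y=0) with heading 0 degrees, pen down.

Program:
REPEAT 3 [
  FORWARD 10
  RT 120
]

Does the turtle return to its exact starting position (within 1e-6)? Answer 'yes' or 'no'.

Executing turtle program step by step:
Start: pos=(0,0), heading=0, pen down
REPEAT 3 [
  -- iteration 1/3 --
  FD 10: (0,0) -> (10,0) [heading=0, draw]
  RT 120: heading 0 -> 240
  -- iteration 2/3 --
  FD 10: (10,0) -> (5,-8.66) [heading=240, draw]
  RT 120: heading 240 -> 120
  -- iteration 3/3 --
  FD 10: (5,-8.66) -> (0,0) [heading=120, draw]
  RT 120: heading 120 -> 0
]
Final: pos=(0,0), heading=0, 3 segment(s) drawn

Start position: (0, 0)
Final position: (0, 0)
Distance = 0; < 1e-6 -> CLOSED

Answer: yes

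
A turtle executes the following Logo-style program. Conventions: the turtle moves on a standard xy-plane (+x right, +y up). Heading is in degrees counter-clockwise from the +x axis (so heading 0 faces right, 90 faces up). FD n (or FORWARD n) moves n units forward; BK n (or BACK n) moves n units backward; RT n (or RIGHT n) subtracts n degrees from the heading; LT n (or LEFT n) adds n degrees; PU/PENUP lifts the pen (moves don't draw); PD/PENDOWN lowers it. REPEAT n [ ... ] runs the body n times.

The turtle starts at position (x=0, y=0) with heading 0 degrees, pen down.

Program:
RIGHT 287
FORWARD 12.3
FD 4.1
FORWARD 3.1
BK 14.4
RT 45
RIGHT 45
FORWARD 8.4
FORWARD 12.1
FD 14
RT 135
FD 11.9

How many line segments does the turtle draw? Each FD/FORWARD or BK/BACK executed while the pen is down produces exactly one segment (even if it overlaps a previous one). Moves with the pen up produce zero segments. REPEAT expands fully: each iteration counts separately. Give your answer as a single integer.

Executing turtle program step by step:
Start: pos=(0,0), heading=0, pen down
RT 287: heading 0 -> 73
FD 12.3: (0,0) -> (3.596,11.763) [heading=73, draw]
FD 4.1: (3.596,11.763) -> (4.795,15.683) [heading=73, draw]
FD 3.1: (4.795,15.683) -> (5.701,18.648) [heading=73, draw]
BK 14.4: (5.701,18.648) -> (1.491,4.877) [heading=73, draw]
RT 45: heading 73 -> 28
RT 45: heading 28 -> 343
FD 8.4: (1.491,4.877) -> (9.524,2.421) [heading=343, draw]
FD 12.1: (9.524,2.421) -> (21.095,-1.116) [heading=343, draw]
FD 14: (21.095,-1.116) -> (34.484,-5.21) [heading=343, draw]
RT 135: heading 343 -> 208
FD 11.9: (34.484,-5.21) -> (23.977,-10.796) [heading=208, draw]
Final: pos=(23.977,-10.796), heading=208, 8 segment(s) drawn
Segments drawn: 8

Answer: 8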